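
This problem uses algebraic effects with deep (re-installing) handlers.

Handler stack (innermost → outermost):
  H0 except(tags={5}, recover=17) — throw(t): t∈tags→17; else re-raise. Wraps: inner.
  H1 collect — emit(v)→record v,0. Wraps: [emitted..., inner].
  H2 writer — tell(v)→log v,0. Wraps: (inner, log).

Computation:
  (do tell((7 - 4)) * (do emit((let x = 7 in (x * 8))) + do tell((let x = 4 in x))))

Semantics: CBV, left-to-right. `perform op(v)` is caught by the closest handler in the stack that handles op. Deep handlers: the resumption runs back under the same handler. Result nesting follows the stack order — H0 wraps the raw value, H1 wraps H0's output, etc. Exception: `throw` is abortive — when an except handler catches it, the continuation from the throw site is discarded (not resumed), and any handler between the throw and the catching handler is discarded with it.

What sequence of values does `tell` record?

Answer: (3, 4)

Evaluation trace:
tell(3) @ H2 ⇒ log+=3
emit(56) @ H1 ⇒ out+=56
tell(4) @ H2 ⇒ log+=4
H0 returns 0
H1 returns [56, 0]
H2 returns ([56, 0], (3, 4))
= ([56, 0], (3, 4))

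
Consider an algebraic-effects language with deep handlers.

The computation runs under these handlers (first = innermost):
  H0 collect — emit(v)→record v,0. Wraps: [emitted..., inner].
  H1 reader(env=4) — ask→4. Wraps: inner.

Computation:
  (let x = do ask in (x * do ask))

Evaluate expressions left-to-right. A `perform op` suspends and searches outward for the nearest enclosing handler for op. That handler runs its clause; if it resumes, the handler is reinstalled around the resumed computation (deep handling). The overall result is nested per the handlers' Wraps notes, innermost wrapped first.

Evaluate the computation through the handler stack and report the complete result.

Answer: [16]

Evaluation trace:
ask @ H1 ⇒ 4
ask @ H1 ⇒ 4
H0 returns [16]
H1 returns [16]
= [16]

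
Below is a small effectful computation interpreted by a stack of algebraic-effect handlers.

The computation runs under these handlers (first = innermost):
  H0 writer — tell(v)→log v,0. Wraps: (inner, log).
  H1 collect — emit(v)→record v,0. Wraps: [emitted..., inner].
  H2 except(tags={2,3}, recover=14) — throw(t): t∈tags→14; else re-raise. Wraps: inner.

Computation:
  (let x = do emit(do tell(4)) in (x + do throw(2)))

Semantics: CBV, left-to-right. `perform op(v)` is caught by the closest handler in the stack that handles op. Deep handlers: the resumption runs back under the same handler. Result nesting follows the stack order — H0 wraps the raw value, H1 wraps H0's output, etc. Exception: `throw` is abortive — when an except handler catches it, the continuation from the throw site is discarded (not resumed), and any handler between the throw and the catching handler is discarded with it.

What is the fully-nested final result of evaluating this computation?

Step-by-step:
tell(4) @ H0 ⇒ log+=4
emit(0) @ H1 ⇒ out+=0
throw(2) @ H2 caught ⇒ 14
= 14

Answer: 14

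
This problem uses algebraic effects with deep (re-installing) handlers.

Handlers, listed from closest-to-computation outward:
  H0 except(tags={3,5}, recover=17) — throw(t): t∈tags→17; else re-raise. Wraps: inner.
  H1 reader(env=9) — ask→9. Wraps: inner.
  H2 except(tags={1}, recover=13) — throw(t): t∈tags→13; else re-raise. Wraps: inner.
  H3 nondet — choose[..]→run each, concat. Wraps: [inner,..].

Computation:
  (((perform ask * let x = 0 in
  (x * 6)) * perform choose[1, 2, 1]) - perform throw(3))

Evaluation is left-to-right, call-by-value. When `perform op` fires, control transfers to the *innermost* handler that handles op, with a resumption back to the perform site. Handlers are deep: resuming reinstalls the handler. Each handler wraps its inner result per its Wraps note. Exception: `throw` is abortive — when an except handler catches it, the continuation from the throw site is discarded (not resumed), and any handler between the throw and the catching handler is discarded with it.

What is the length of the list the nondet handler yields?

Step-by-step:
ask @ H1 ⇒ 9
choose[1, 2, 1] @ H3
  branch[0] choose=1:
    throw(3) @ H0 caught ⇒ 17
    H1 returns 17
    H2 returns 17
    H3 returns [17]
  branch[1] choose=2:
    throw(3) @ H0 caught ⇒ 17
    H1 returns 17
    H2 returns 17
    H3 returns [17]
  branch[2] choose=1:
    throw(3) @ H0 caught ⇒ 17
    H1 returns 17
    H2 returns 17
    H3 returns [17]
= [17, 17, 17]

Answer: 3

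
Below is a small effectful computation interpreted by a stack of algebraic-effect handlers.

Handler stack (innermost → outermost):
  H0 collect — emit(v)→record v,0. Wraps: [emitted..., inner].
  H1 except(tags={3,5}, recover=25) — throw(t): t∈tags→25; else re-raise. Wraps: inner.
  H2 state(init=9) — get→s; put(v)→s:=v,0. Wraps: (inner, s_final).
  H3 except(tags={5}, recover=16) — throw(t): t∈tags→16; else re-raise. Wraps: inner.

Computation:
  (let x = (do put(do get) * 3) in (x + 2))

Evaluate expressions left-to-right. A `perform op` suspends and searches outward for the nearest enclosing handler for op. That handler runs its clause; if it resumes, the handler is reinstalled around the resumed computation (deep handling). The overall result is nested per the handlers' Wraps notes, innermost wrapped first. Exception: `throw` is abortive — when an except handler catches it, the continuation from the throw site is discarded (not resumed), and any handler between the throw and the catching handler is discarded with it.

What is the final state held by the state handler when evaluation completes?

Working:
get @ H2 ⇒ 9
put(9) @ H2 ⇒ s:=9
H0 returns [2]
H1 returns [2]
H2 returns ([2], 9)
H3 returns ([2], 9)
= ([2], 9)

Answer: 9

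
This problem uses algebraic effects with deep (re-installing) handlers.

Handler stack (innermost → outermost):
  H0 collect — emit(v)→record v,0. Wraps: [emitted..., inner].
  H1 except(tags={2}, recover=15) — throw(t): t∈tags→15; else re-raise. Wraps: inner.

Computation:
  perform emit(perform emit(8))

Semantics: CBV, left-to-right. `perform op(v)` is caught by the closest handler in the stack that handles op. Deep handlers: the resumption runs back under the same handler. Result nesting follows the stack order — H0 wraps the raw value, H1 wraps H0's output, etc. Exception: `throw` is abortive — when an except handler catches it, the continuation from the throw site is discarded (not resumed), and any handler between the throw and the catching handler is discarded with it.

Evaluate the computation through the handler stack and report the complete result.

Evaluation trace:
emit(8) @ H0 ⇒ out+=8
emit(0) @ H0 ⇒ out+=0
H0 returns [8, 0, 0]
H1 returns [8, 0, 0]
= [8, 0, 0]

Answer: [8, 0, 0]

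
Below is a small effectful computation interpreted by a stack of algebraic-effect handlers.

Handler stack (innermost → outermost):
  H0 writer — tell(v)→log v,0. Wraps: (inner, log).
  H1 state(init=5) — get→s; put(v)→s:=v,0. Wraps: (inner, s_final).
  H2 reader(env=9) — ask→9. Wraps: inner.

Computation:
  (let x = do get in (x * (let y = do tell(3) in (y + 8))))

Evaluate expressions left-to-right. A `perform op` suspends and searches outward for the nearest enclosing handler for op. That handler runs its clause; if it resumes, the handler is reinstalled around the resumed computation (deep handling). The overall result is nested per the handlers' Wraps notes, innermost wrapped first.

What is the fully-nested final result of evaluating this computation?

Working:
get @ H1 ⇒ 5
tell(3) @ H0 ⇒ log+=3
H0 returns (40, (3))
H1 returns ((40, (3)), 5)
H2 returns ((40, (3)), 5)
= ((40, (3)), 5)

Answer: ((40, (3)), 5)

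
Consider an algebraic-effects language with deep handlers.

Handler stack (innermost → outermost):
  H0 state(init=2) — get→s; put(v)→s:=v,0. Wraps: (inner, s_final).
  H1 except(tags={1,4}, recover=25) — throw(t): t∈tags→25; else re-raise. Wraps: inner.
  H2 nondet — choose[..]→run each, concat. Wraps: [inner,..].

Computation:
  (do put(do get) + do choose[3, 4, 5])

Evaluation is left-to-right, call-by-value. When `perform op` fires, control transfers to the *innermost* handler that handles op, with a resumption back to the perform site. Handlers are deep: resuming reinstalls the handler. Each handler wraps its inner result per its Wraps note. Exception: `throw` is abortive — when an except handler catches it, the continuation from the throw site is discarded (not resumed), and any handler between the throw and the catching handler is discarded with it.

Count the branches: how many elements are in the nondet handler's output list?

Step-by-step:
get @ H0 ⇒ 2
put(2) @ H0 ⇒ s:=2
choose[3, 4, 5] @ H2
  branch[0] choose=3:
    H0 returns (3, 2)
    H1 returns (3, 2)
    H2 returns [(3, 2)]
  branch[1] choose=4:
    H0 returns (4, 2)
    H1 returns (4, 2)
    H2 returns [(4, 2)]
  branch[2] choose=5:
    H0 returns (5, 2)
    H1 returns (5, 2)
    H2 returns [(5, 2)]
= [(3, 2), (4, 2), (5, 2)]

Answer: 3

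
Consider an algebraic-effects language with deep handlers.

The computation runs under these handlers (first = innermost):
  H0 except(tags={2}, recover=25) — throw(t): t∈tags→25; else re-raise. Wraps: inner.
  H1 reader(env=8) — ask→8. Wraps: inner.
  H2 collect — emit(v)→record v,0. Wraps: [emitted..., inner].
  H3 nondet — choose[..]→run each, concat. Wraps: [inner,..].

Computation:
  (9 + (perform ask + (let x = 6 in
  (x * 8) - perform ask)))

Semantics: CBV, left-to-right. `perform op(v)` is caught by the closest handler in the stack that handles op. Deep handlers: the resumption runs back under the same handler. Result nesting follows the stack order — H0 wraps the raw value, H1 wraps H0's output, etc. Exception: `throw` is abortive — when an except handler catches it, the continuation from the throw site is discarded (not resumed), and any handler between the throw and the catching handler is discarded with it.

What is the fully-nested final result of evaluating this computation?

Answer: [[57]]

Working:
ask @ H1 ⇒ 8
ask @ H1 ⇒ 8
H0 returns 57
H1 returns 57
H2 returns [57]
H3 returns [[57]]
= [[57]]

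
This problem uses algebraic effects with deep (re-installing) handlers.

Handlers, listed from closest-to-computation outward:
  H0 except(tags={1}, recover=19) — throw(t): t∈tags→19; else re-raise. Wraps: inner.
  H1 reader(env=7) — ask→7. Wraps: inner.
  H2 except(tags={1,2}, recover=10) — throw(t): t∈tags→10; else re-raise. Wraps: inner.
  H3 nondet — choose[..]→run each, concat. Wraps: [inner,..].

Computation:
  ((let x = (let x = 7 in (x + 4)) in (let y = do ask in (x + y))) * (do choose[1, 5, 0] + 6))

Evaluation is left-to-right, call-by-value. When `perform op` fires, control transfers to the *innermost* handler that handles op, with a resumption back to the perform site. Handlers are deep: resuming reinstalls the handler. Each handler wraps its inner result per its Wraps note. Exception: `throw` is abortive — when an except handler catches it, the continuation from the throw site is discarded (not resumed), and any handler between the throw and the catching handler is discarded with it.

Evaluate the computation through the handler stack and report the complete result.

Answer: [126, 198, 108]

Working:
ask @ H1 ⇒ 7
choose[1, 5, 0] @ H3
  branch[0] choose=1:
    H0 returns 126
    H1 returns 126
    H2 returns 126
    H3 returns [126]
  branch[1] choose=5:
    H0 returns 198
    H1 returns 198
    H2 returns 198
    H3 returns [198]
  branch[2] choose=0:
    H0 returns 108
    H1 returns 108
    H2 returns 108
    H3 returns [108]
= [126, 198, 108]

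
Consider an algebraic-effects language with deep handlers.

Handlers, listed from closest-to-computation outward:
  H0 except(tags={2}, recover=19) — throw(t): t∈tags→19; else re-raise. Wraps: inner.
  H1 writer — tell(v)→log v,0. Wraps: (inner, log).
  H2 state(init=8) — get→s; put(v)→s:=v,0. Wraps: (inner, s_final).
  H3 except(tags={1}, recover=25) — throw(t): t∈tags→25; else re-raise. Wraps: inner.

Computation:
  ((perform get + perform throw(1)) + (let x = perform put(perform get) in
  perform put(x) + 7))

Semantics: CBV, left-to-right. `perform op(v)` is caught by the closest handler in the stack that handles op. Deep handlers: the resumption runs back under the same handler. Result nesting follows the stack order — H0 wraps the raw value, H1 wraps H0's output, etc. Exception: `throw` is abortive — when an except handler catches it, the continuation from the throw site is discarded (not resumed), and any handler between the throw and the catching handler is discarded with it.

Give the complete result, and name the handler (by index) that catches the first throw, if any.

Answer: 25 ; first throw caught by: H3

Evaluation trace:
get @ H2 ⇒ 8
throw(1) @ H0 re-raised
throw(1) @ H3 caught ⇒ 25
= 25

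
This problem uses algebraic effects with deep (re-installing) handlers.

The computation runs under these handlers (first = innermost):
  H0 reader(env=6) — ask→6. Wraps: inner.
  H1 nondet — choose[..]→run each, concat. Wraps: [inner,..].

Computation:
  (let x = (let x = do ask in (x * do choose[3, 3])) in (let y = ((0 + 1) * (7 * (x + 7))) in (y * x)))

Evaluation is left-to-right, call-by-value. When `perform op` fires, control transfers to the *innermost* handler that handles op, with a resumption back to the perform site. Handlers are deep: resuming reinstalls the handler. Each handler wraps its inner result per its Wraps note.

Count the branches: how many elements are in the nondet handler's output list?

Step-by-step:
ask @ H0 ⇒ 6
choose[3, 3] @ H1
  branch[0] choose=3:
    H0 returns 3150
    H1 returns [3150]
  branch[1] choose=3:
    H0 returns 3150
    H1 returns [3150]
= [3150, 3150]

Answer: 2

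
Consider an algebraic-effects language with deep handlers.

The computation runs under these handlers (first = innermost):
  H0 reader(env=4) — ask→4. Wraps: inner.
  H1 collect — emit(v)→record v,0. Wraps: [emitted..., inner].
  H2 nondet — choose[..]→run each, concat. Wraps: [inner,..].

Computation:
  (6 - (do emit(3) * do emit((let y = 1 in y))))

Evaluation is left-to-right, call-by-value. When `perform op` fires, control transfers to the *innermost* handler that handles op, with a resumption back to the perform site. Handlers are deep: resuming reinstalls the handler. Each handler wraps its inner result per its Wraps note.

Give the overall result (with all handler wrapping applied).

Working:
emit(3) @ H1 ⇒ out+=3
emit(1) @ H1 ⇒ out+=1
H0 returns 6
H1 returns [3, 1, 6]
H2 returns [[3, 1, 6]]
= [[3, 1, 6]]

Answer: [[3, 1, 6]]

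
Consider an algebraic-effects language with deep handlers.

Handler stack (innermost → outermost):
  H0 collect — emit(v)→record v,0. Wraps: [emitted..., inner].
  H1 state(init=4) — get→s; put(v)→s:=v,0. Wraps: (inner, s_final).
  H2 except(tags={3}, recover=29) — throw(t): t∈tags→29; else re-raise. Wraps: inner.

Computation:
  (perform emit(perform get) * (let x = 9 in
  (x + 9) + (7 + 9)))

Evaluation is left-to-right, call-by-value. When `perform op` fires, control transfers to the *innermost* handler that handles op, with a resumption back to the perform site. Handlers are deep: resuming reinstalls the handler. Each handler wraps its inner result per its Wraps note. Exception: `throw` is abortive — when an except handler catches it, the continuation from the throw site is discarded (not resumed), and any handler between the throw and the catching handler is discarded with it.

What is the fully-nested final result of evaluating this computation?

Step-by-step:
get @ H1 ⇒ 4
emit(4) @ H0 ⇒ out+=4
H0 returns [4, 0]
H1 returns ([4, 0], 4)
H2 returns ([4, 0], 4)
= ([4, 0], 4)

Answer: ([4, 0], 4)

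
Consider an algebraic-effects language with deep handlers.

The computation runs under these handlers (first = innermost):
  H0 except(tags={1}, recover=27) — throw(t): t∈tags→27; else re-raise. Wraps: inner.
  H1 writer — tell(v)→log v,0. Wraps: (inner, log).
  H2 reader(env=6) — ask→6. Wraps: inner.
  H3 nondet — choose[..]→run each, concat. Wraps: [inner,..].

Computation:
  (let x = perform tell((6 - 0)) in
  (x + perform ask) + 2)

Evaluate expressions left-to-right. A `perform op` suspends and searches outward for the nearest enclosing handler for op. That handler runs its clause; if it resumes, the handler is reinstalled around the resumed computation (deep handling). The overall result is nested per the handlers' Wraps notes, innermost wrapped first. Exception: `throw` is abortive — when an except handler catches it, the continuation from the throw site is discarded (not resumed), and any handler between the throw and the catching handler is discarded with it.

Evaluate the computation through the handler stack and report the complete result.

Answer: [(8, (6))]

Step-by-step:
tell(6) @ H1 ⇒ log+=6
ask @ H2 ⇒ 6
H0 returns 8
H1 returns (8, (6))
H2 returns (8, (6))
H3 returns [(8, (6))]
= [(8, (6))]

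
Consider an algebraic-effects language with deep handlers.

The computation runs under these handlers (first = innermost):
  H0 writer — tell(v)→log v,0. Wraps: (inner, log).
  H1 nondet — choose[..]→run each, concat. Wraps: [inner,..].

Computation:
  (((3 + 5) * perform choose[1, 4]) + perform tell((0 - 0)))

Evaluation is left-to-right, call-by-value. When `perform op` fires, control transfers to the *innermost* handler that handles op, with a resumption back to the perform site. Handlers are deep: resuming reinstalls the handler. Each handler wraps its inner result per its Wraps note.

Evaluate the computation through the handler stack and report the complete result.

Step-by-step:
choose[1, 4] @ H1
  branch[0] choose=1:
    tell(0) @ H0 ⇒ log+=0
    H0 returns (8, (0))
    H1 returns [(8, (0))]
  branch[1] choose=4:
    tell(0) @ H0 ⇒ log+=0
    H0 returns (32, (0))
    H1 returns [(32, (0))]
= [(8, (0)), (32, (0))]

Answer: [(8, (0)), (32, (0))]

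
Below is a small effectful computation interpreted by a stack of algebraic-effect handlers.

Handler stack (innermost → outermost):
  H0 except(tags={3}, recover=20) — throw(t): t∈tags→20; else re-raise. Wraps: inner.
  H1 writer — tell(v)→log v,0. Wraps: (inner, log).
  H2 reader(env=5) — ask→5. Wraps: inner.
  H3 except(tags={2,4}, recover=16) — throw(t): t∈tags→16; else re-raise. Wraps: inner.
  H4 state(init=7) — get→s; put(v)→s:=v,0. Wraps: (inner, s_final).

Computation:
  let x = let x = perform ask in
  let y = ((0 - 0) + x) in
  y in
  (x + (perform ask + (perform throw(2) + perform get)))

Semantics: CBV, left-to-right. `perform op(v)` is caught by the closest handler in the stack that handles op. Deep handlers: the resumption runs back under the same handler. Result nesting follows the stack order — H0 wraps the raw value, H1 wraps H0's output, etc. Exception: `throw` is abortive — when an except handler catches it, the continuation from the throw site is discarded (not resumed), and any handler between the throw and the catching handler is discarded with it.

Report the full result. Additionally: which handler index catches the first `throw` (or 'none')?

Step-by-step:
ask @ H2 ⇒ 5
ask @ H2 ⇒ 5
throw(2) @ H0 re-raised
throw(2) @ H3 caught ⇒ 16
H4 returns (16, 7)
= (16, 7)

Answer: (16, 7) ; first throw caught by: H3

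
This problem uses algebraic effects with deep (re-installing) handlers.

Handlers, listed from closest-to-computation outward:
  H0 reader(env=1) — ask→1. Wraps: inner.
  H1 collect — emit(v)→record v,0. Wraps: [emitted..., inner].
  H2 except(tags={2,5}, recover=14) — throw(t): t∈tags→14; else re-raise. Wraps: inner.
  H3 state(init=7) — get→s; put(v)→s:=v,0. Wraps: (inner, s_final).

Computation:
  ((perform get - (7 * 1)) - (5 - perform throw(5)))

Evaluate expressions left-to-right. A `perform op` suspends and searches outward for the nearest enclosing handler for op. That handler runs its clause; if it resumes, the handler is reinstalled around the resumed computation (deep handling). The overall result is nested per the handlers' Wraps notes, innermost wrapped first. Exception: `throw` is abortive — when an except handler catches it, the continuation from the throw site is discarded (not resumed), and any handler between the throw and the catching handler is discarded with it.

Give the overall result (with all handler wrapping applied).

Answer: (14, 7)

Evaluation trace:
get @ H3 ⇒ 7
throw(5) @ H2 caught ⇒ 14
H3 returns (14, 7)
= (14, 7)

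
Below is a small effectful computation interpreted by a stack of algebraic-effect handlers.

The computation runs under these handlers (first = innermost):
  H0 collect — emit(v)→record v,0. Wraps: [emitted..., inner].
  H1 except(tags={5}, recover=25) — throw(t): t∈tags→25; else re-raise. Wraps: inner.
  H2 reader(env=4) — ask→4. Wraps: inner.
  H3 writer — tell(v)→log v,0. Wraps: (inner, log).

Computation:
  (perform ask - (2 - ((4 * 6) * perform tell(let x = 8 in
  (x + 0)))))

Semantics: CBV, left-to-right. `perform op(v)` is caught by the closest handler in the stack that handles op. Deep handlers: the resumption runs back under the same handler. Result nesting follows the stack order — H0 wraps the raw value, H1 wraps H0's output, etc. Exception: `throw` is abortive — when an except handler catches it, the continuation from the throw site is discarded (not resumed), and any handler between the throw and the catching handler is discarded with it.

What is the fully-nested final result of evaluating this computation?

Step-by-step:
ask @ H2 ⇒ 4
tell(8) @ H3 ⇒ log+=8
H0 returns [2]
H1 returns [2]
H2 returns [2]
H3 returns ([2], (8))
= ([2], (8))

Answer: ([2], (8))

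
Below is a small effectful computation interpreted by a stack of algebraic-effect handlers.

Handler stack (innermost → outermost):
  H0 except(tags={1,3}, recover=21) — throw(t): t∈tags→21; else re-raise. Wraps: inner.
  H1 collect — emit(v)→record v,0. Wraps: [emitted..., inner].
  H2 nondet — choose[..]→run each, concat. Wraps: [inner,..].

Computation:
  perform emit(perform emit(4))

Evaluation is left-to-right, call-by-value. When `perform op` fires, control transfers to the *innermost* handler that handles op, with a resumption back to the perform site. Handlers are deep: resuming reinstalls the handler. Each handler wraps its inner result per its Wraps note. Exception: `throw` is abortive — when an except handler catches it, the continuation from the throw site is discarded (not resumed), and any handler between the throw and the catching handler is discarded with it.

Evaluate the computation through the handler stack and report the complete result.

Evaluation trace:
emit(4) @ H1 ⇒ out+=4
emit(0) @ H1 ⇒ out+=0
H0 returns 0
H1 returns [4, 0, 0]
H2 returns [[4, 0, 0]]
= [[4, 0, 0]]

Answer: [[4, 0, 0]]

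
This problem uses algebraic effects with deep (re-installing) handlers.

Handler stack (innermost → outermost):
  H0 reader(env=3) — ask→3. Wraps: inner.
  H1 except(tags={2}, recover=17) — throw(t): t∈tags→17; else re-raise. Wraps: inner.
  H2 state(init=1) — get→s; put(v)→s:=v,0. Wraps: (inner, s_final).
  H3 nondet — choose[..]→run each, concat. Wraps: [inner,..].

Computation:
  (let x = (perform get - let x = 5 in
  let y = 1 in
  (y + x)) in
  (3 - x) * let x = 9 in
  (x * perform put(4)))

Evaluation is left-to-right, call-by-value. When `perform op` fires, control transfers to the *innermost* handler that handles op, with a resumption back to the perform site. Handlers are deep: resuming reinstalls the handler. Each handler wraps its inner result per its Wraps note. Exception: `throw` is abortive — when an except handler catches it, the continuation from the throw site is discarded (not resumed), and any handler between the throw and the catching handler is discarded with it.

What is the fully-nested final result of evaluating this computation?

Answer: [(0, 4)]

Working:
get @ H2 ⇒ 1
put(4) @ H2 ⇒ s:=4
H0 returns 0
H1 returns 0
H2 returns (0, 4)
H3 returns [(0, 4)]
= [(0, 4)]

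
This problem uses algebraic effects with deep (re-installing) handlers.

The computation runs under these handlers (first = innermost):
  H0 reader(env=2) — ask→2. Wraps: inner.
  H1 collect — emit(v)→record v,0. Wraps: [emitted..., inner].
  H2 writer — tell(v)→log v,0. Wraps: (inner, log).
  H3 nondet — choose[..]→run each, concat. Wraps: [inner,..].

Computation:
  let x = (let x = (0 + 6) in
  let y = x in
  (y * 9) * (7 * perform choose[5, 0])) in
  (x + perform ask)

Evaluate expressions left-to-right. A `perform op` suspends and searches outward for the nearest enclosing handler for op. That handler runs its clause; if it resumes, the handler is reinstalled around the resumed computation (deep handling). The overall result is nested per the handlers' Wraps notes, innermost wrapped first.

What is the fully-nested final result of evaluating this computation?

Working:
choose[5, 0] @ H3
  branch[0] choose=5:
    ask @ H0 ⇒ 2
    H0 returns 1892
    H1 returns [1892]
    H2 returns ([1892], ())
    H3 returns [([1892], ())]
  branch[1] choose=0:
    ask @ H0 ⇒ 2
    H0 returns 2
    H1 returns [2]
    H2 returns ([2], ())
    H3 returns [([2], ())]
= [([1892], ()), ([2], ())]

Answer: [([1892], ()), ([2], ())]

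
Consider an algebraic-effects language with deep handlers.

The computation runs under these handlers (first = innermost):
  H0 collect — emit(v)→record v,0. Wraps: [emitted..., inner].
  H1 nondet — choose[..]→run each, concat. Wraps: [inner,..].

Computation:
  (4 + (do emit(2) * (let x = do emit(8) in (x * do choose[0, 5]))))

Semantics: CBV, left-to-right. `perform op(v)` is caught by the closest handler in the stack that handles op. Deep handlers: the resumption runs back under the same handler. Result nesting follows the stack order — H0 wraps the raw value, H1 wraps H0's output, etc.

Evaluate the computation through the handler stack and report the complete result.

Answer: [[2, 8, 4], [2, 8, 4]]

Working:
emit(2) @ H0 ⇒ out+=2
emit(8) @ H0 ⇒ out+=8
choose[0, 5] @ H1
  branch[0] choose=0:
    H0 returns [2, 8, 4]
    H1 returns [[2, 8, 4]]
  branch[1] choose=5:
    H0 returns [2, 8, 4]
    H1 returns [[2, 8, 4]]
= [[2, 8, 4], [2, 8, 4]]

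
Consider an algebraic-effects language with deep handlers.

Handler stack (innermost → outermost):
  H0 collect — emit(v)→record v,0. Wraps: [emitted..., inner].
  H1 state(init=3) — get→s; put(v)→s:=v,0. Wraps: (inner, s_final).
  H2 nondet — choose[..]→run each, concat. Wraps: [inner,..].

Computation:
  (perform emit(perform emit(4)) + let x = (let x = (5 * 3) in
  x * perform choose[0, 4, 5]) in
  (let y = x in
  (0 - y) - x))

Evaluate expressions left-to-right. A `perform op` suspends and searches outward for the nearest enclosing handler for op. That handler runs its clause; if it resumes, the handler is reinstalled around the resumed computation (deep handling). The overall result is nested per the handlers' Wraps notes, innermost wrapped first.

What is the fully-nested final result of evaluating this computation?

Working:
emit(4) @ H0 ⇒ out+=4
emit(0) @ H0 ⇒ out+=0
choose[0, 4, 5] @ H2
  branch[0] choose=0:
    H0 returns [4, 0, 0]
    H1 returns ([4, 0, 0], 3)
    H2 returns [([4, 0, 0], 3)]
  branch[1] choose=4:
    H0 returns [4, 0, -120]
    H1 returns ([4, 0, -120], 3)
    H2 returns [([4, 0, -120], 3)]
  branch[2] choose=5:
    H0 returns [4, 0, -150]
    H1 returns ([4, 0, -150], 3)
    H2 returns [([4, 0, -150], 3)]
= [([4, 0, 0], 3), ([4, 0, -120], 3), ([4, 0, -150], 3)]

Answer: [([4, 0, 0], 3), ([4, 0, -120], 3), ([4, 0, -150], 3)]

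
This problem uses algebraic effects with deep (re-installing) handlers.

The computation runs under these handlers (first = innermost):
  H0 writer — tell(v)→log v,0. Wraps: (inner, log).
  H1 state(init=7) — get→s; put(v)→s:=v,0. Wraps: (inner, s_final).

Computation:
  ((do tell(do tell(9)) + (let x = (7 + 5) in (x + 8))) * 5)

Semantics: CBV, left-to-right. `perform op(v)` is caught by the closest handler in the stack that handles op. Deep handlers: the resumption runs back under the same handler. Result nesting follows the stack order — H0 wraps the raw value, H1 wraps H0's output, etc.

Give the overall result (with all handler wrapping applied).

Working:
tell(9) @ H0 ⇒ log+=9
tell(0) @ H0 ⇒ log+=0
H0 returns (100, (9, 0))
H1 returns ((100, (9, 0)), 7)
= ((100, (9, 0)), 7)

Answer: ((100, (9, 0)), 7)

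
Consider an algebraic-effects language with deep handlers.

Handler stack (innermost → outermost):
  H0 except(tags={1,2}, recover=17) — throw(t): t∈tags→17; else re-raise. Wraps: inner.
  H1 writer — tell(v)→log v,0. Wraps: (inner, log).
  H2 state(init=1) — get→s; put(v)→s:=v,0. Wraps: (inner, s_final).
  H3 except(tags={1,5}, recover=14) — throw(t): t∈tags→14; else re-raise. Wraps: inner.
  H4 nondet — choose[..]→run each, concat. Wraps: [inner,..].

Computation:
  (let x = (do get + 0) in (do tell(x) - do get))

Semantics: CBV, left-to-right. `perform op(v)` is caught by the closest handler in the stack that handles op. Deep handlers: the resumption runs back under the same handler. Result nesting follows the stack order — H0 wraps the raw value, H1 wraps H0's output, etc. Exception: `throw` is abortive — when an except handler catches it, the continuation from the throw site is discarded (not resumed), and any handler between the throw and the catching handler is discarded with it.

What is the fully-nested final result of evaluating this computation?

Answer: [((-1, (1)), 1)]

Working:
get @ H2 ⇒ 1
tell(1) @ H1 ⇒ log+=1
get @ H2 ⇒ 1
H0 returns -1
H1 returns (-1, (1))
H2 returns ((-1, (1)), 1)
H3 returns ((-1, (1)), 1)
H4 returns [((-1, (1)), 1)]
= [((-1, (1)), 1)]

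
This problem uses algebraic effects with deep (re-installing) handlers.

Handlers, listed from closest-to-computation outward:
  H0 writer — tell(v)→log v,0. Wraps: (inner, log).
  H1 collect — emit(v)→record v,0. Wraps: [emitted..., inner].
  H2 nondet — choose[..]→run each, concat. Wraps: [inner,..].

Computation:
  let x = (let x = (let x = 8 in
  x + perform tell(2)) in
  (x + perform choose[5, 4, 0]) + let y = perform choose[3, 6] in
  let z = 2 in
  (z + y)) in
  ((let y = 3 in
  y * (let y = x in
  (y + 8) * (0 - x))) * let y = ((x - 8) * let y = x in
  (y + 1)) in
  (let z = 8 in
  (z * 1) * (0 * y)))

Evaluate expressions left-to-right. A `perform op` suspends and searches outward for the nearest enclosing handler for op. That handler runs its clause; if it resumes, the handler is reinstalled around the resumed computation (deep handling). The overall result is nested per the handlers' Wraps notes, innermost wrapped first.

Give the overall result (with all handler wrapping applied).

Working:
tell(2) @ H0 ⇒ log+=2
choose[5, 4, 0] @ H2
  branch[0] choose=5:
    choose[3, 6] @ H2
      branch[0] choose=3:
        H0 returns (0, (2))
        H1 returns [(0, (2))]
        H2 returns [[(0, (2))]]
      branch[1] choose=6:
        H0 returns (0, (2))
        H1 returns [(0, (2))]
        H2 returns [[(0, (2))]]
  branch[1] choose=4:
    choose[3, 6] @ H2
      branch[0] choose=3:
        H0 returns (0, (2))
        H1 returns [(0, (2))]
        H2 returns [[(0, (2))]]
      branch[1] choose=6:
        H0 returns (0, (2))
        H1 returns [(0, (2))]
        H2 returns [[(0, (2))]]
  branch[2] choose=0:
    choose[3, 6] @ H2
      branch[0] choose=3:
        H0 returns (0, (2))
        H1 returns [(0, (2))]
        H2 returns [[(0, (2))]]
      branch[1] choose=6:
        H0 returns (0, (2))
        H1 returns [(0, (2))]
        H2 returns [[(0, (2))]]
= [[(0, (2))], [(0, (2))], [(0, (2))], [(0, (2))], [(0, (2))], [(0, (2))]]

Answer: [[(0, (2))], [(0, (2))], [(0, (2))], [(0, (2))], [(0, (2))], [(0, (2))]]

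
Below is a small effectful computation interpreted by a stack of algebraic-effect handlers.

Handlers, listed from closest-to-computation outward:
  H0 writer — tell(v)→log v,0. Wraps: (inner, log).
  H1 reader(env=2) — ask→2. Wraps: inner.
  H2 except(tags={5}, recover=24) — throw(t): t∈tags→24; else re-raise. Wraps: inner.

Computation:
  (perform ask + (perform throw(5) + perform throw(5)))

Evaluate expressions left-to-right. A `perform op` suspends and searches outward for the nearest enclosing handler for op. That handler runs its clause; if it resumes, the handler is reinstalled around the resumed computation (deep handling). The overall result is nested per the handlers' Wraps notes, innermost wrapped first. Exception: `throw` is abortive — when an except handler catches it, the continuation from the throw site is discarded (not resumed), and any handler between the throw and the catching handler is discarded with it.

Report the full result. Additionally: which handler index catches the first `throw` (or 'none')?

Working:
ask @ H1 ⇒ 2
throw(5) @ H2 caught ⇒ 24
= 24

Answer: 24 ; first throw caught by: H2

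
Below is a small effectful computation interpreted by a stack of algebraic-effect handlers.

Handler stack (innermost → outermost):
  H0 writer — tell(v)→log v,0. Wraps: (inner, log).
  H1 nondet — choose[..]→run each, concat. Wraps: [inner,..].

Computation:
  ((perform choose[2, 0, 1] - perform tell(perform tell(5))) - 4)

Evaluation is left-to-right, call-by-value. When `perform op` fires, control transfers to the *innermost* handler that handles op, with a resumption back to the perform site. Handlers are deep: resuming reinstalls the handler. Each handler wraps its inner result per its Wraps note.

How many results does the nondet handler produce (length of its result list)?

Step-by-step:
choose[2, 0, 1] @ H1
  branch[0] choose=2:
    tell(5) @ H0 ⇒ log+=5
    tell(0) @ H0 ⇒ log+=0
    H0 returns (-2, (5, 0))
    H1 returns [(-2, (5, 0))]
  branch[1] choose=0:
    tell(5) @ H0 ⇒ log+=5
    tell(0) @ H0 ⇒ log+=0
    H0 returns (-4, (5, 0))
    H1 returns [(-4, (5, 0))]
  branch[2] choose=1:
    tell(5) @ H0 ⇒ log+=5
    tell(0) @ H0 ⇒ log+=0
    H0 returns (-3, (5, 0))
    H1 returns [(-3, (5, 0))]
= [(-2, (5, 0)), (-4, (5, 0)), (-3, (5, 0))]

Answer: 3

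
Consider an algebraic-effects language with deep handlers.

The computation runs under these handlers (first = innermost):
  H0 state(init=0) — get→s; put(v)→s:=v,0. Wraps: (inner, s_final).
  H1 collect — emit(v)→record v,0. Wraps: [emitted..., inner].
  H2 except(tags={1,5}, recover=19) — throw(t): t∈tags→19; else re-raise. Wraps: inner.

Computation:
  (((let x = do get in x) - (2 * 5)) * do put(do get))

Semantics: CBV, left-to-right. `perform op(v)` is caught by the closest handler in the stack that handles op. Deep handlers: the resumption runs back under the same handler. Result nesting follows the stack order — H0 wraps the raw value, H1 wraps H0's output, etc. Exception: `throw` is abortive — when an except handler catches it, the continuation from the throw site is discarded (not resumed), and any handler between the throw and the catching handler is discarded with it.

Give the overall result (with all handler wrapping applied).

Answer: [(0, 0)]

Evaluation trace:
get @ H0 ⇒ 0
get @ H0 ⇒ 0
put(0) @ H0 ⇒ s:=0
H0 returns (0, 0)
H1 returns [(0, 0)]
H2 returns [(0, 0)]
= [(0, 0)]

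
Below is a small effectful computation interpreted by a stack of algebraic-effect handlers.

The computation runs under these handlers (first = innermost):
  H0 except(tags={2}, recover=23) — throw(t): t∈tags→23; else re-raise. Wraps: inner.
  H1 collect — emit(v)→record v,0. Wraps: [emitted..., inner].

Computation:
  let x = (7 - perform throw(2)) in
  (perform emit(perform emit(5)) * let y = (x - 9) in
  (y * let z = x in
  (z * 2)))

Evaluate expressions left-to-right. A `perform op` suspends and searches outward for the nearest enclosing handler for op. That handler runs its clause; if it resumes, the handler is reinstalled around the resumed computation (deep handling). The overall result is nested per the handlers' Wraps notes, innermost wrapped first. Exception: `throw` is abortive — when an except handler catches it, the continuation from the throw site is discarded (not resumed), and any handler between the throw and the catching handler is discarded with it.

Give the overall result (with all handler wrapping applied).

Evaluation trace:
throw(2) @ H0 caught ⇒ 23
H1 returns [23]
= [23]

Answer: [23]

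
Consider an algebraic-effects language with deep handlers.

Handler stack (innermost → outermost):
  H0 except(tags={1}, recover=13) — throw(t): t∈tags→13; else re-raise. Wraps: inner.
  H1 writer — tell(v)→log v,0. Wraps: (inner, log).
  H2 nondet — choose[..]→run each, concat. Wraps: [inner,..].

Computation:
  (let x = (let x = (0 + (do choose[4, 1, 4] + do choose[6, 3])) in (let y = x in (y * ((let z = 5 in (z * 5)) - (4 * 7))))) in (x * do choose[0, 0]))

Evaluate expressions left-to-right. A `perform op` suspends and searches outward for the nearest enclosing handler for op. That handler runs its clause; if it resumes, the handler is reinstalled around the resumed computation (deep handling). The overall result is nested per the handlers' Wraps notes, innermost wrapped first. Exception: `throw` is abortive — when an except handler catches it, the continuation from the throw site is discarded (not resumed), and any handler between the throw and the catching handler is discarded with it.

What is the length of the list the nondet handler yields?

Answer: 12

Step-by-step:
choose[4, 1, 4] @ H2
  branch[0] choose=4:
    choose[6, 3] @ H2
      branch[0] choose=6:
        choose[0, 0] @ H2
          branch[0] choose=0:
            H0 returns 0
            H1 returns (0, ())
            H2 returns [(0, ())]
          branch[1] choose=0:
            H0 returns 0
            H1 returns (0, ())
            H2 returns [(0, ())]
      branch[1] choose=3:
        choose[0, 0] @ H2
          branch[0] choose=0:
            H0 returns 0
            H1 returns (0, ())
            H2 returns [(0, ())]
          branch[1] choose=0:
            H0 returns 0
            H1 returns (0, ())
            H2 returns [(0, ())]
  branch[1] choose=1:
    choose[6, 3] @ H2
      branch[0] choose=6:
        choose[0, 0] @ H2
          branch[0] choose=0:
            H0 returns 0
            H1 returns (0, ())
            H2 returns [(0, ())]
          branch[1] choose=0:
            H0 returns 0
            H1 returns (0, ())
            H2 returns [(0, ())]
      branch[1] choose=3:
        choose[0, 0] @ H2
          branch[0] choose=0:
            H0 returns 0
            H1 returns (0, ())
            H2 returns [(0, ())]
          branch[1] choose=0:
            H0 returns 0
            H1 returns (0, ())
            H2 returns [(0, ())]
  branch[2] choose=4:
    choose[6, 3] @ H2
      branch[0] choose=6:
        choose[0, 0] @ H2
          branch[0] choose=0:
            H0 returns 0
            H1 returns (0, ())
            H2 returns [(0, ())]
          branch[1] choose=0:
            H0 returns 0
            H1 returns (0, ())
            H2 returns [(0, ())]
      branch[1] choose=3:
        choose[0, 0] @ H2
          branch[0] choose=0:
            H0 returns 0
            H1 returns (0, ())
            H2 returns [(0, ())]
          branch[1] choose=0:
            H0 returns 0
            H1 returns (0, ())
            H2 returns [(0, ())]
= [(0, ()), (0, ()), (0, ()), (0, ()), (0, ()), (0, ()), (0, ()), (0, ()), (0, ()), (0, ()), (0, ()), (0, ())]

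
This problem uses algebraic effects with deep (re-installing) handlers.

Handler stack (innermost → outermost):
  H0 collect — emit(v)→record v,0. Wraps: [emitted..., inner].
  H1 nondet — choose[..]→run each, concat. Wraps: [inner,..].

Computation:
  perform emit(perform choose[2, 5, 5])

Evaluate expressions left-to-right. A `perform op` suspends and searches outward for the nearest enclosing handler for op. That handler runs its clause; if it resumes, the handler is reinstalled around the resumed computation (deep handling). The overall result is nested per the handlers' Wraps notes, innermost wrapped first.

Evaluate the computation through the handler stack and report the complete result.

Answer: [[2, 0], [5, 0], [5, 0]]

Step-by-step:
choose[2, 5, 5] @ H1
  branch[0] choose=2:
    emit(2) @ H0 ⇒ out+=2
    H0 returns [2, 0]
    H1 returns [[2, 0]]
  branch[1] choose=5:
    emit(5) @ H0 ⇒ out+=5
    H0 returns [5, 0]
    H1 returns [[5, 0]]
  branch[2] choose=5:
    emit(5) @ H0 ⇒ out+=5
    H0 returns [5, 0]
    H1 returns [[5, 0]]
= [[2, 0], [5, 0], [5, 0]]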